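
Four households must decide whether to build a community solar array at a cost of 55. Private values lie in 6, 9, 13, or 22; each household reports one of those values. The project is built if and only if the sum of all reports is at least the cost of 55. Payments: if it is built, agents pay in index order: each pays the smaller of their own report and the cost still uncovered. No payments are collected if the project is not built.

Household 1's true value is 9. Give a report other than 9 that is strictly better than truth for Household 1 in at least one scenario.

Suppose Household 2 reports 6, Household 3 reports 22 and Household 4 reports 22.
Report 9: project built, pays 9, utility 9 - 9 = 0.
Report 6: project built, pays 6, utility 9 - 6 = 3.
So reporting 6 beats truth here (3 > 0).

6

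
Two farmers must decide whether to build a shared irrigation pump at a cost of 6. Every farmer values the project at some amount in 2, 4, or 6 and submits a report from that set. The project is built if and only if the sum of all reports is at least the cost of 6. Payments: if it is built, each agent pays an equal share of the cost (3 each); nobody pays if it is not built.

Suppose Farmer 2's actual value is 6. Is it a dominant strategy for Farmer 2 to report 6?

Check each profile of the others' reports and compare truth against every alternative report.
Others report (2): truth gives 3, best alternative gives 3.
Others report (4): truth gives 3, best alternative gives 3.
Others report (6): truth gives 3, best alternative gives 3.
In every case the truthful report is at least as good as any alternative, so it is a dominant strategy.

Yes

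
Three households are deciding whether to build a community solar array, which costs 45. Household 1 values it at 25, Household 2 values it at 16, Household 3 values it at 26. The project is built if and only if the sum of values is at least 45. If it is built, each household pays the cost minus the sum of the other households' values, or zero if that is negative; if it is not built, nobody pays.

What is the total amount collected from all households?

Total value 67 ≥ cost 45, so it is built.
Household 1: others sum to 42; max(0, 45 - 42) = 3.
Household 2: others sum to 51; max(0, 45 - 51) = 0.
Household 3: others sum to 41; max(0, 45 - 41) = 4.
Total collected = 3 + 0 + 4 = 7.

7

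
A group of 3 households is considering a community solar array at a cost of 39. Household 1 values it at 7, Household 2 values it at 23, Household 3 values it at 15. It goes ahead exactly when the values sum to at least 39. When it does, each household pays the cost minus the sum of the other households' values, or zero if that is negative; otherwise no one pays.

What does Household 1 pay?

Total value 45 ≥ cost 39, so the project is built.
The other households' values sum to 38.
Cost minus that sum is 39 - 38 = 1.

1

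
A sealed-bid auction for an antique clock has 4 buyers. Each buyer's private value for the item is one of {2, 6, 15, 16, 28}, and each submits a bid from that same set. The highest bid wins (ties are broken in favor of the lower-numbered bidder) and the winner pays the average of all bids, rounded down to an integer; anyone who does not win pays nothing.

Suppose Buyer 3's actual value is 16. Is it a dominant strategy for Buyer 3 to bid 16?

Consider the case where Buyer 1 bids 2, Buyer 2 bids 2 and Buyer 4 bids 2.
Truthful bid 16: wins, pays 5, utility 16 - 5 = 11.
Bid 6 instead: wins, pays 3, utility 16 - 3 = 13.
Since 13 > 11, bidding 6 is strictly better here, so truthful bidding is not dominant.

No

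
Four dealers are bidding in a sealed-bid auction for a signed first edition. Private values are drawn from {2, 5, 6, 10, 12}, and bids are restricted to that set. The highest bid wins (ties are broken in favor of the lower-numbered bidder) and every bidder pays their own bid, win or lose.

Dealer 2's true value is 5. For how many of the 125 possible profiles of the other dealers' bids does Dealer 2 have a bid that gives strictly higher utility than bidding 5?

Others bid (2, 2, 6): truth gives -5; bid 6 gives -1 > -5. Violating.
Others bid (2, 2, 10): truth gives -5; bid 2 gives -2 > -5. Violating.
Others bid (2, 2, 12): truth gives -5; bid 2 gives -2 > -5. Violating.
Others bid (2, 5, 6): truth gives -5; bid 6 gives -1 > -5. Violating.
Others bid (2, 2, 2): truth gives 0; no alternative beats it.
Others bid (2, 2, 5): truth gives 0; no alternative beats it.
(Checking all 125 profiles: 121 have a profitable deviation, 4 do not.)

121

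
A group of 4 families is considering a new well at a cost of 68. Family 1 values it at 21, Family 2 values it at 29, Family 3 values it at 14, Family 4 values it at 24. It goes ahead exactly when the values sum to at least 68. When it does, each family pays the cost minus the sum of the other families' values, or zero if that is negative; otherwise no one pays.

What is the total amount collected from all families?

14

Total value 88 ≥ cost 68, so it is built.
Family 1: others sum to 67; max(0, 68 - 67) = 1.
Family 2: others sum to 59; max(0, 68 - 59) = 9.
Family 3: others sum to 74; max(0, 68 - 74) = 0.
Family 4: others sum to 64; max(0, 68 - 64) = 4.
Total collected = 1 + 9 + 0 + 4 = 14.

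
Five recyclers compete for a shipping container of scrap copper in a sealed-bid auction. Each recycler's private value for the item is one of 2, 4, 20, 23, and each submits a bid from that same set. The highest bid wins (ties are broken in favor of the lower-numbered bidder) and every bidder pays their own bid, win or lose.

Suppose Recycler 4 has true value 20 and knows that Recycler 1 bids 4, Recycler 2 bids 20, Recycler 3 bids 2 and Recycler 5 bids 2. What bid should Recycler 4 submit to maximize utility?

2

Bid 2: loses but pays 2, utility -2.
Bid 4: loses but pays 4, utility -4.
Bid 20: loses but pays 20, utility -20.
Bid 23: wins, pays 23, utility 20 - 23 = -3.
The best choice is 2 with utility -2.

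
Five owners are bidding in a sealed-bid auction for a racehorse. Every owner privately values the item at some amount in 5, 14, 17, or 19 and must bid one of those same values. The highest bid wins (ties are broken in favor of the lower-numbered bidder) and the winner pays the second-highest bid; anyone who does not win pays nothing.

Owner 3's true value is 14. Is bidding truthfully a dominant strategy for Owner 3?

Yes

Check each profile of the others' bids and compare truth against every alternative bid.
Others bid (5, 5, 5, 5): truth gives 9, best alternative gives 9.
Others bid (5, 5, 5, 14): truth gives 0, best alternative gives 0.
Others bid (5, 5, 5, 17): truth gives 0, best alternative gives 0.
Others bid (5, 5, 5, 19): truth gives 0, best alternative gives 0.
Others bid (5, 5, 14, 5): truth gives 0, best alternative gives 0.
Others bid (5, 5, 14, 14): truth gives 0, best alternative gives 0.
(Remaining 250 profiles checked similarly; truth is weakly best in each.)
In every case the truthful bid is at least as good as any alternative, so it is a dominant strategy.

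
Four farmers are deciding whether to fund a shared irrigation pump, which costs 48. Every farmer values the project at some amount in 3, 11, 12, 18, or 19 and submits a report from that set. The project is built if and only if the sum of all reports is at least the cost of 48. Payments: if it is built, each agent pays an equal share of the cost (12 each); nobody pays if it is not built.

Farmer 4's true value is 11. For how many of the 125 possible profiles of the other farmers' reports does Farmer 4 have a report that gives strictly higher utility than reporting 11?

36

Others report (3, 18, 18): truth gives -1; report 3 gives 0 > -1. Violating.
Others report (3, 18, 19): truth gives -1; report 3 gives 0 > -1. Violating.
Others report (3, 19, 18): truth gives -1; report 3 gives 0 > -1. Violating.
Others report (3, 19, 19): truth gives -1; report 3 gives 0 > -1. Violating.
Others report (3, 3, 3): truth gives 0; no alternative beats it.
Others report (3, 3, 11): truth gives 0; no alternative beats it.
(Checking all 125 profiles: 36 have a profitable deviation, 89 do not.)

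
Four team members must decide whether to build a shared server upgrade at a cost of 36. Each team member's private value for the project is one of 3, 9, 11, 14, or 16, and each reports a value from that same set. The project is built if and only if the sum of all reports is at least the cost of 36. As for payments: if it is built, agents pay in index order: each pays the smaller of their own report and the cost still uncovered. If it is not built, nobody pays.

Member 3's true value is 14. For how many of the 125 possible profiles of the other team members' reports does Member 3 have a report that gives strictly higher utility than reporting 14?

100

Others report (3, 9, 14): truth gives 0; report 11 gives 3 > 0. Violating.
Others report (3, 9, 16): truth gives 0; report 9 gives 5 > 0. Violating.
Others report (3, 11, 11): truth gives 0; report 11 gives 3 > 0. Violating.
Others report (3, 11, 14): truth gives 0; report 9 gives 5 > 0. Violating.
Others report (3, 3, 3): truth gives 0; no alternative beats it.
Others report (3, 3, 9): truth gives 0; no alternative beats it.
(Checking all 125 profiles: 100 have a profitable deviation, 25 do not.)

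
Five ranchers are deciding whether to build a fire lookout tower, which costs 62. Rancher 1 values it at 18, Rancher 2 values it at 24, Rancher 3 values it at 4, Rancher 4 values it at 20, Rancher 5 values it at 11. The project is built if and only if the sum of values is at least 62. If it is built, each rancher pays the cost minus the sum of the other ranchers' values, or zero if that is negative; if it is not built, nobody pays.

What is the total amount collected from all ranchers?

17

Total value 77 ≥ cost 62, so it is built.
Rancher 1: others sum to 59; max(0, 62 - 59) = 3.
Rancher 2: others sum to 53; max(0, 62 - 53) = 9.
Rancher 3: others sum to 73; max(0, 62 - 73) = 0.
Rancher 4: others sum to 57; max(0, 62 - 57) = 5.
Rancher 5: others sum to 66; max(0, 62 - 66) = 0.
Total collected = 3 + 9 + 0 + 5 + 0 = 17.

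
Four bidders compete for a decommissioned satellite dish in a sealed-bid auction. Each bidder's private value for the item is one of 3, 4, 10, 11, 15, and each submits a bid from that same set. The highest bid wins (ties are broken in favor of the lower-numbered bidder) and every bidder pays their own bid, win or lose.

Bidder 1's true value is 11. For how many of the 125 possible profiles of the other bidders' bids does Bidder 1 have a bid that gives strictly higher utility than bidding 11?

Others bid (3, 3, 3): truth gives 0; bid 3 gives 8 > 0. Violating.
Others bid (3, 3, 4): truth gives 0; bid 4 gives 7 > 0. Violating.
Others bid (3, 3, 10): truth gives 0; bid 10 gives 1 > 0. Violating.
Others bid (3, 3, 15): truth gives -11; bid 3 gives -3 > -11. Violating.
Others bid (3, 3, 11): truth gives 0; no alternative beats it.
Others bid (3, 4, 11): truth gives 0; no alternative beats it.
(Checking all 125 profiles: 88 have a profitable deviation, 37 do not.)

88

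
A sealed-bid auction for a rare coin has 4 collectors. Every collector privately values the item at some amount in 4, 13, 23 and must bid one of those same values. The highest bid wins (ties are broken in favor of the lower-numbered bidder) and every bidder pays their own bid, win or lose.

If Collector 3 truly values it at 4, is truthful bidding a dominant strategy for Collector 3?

Yes

Check each profile of the others' bids and compare truth against every alternative bid.
Others bid (4, 4, 23): truth gives -4, best alternative gives -13.
Others bid (4, 13, 4): truth gives -4, best alternative gives -13.
Others bid (4, 13, 13): truth gives -4, best alternative gives -13.
Others bid (4, 13, 23): truth gives -4, best alternative gives -13.
Others bid (4, 23, 4): truth gives -4, best alternative gives -13.
Others bid (4, 23, 13): truth gives -4, best alternative gives -13.
(Remaining 21 profiles checked similarly; truth is weakly best in each.)
In every case the truthful bid is at least as good as any alternative, so it is a dominant strategy.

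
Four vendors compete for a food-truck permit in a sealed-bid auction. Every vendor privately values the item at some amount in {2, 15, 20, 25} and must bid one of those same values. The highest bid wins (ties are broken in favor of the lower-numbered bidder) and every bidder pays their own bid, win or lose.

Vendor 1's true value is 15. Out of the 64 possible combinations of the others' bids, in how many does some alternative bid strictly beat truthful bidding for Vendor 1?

Others bid (2, 2, 2): truth gives 0; bid 2 gives 13 > 0. Violating.
Others bid (2, 2, 20): truth gives -15; bid 2 gives -2 > -15. Violating.
Others bid (2, 2, 25): truth gives -15; bid 2 gives -2 > -15. Violating.
Others bid (2, 15, 20): truth gives -15; bid 2 gives -2 > -15. Violating.
Others bid (2, 2, 15): truth gives 0; no alternative beats it.
Others bid (2, 15, 2): truth gives 0; no alternative beats it.
(Checking all 64 profiles: 57 have a profitable deviation, 7 do not.)

57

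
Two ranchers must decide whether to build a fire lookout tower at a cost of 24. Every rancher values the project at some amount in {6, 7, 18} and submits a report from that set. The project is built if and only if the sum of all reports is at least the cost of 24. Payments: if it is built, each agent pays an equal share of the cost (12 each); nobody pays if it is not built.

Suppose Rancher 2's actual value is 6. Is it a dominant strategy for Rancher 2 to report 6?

Check each profile of the others' reports and compare truth against every alternative report.
Others report (18): truth gives -6, best alternative gives -6.
Others report (6): truth gives 0, best alternative gives 0.
Others report (7): truth gives 0, best alternative gives 0.
In every case the truthful report is at least as good as any alternative, so it is a dominant strategy.

Yes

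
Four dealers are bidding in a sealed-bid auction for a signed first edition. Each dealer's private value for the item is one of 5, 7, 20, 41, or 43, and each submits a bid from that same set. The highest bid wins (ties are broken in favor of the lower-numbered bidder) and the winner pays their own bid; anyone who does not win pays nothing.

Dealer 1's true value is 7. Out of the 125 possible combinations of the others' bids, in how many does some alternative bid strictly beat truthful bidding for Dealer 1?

Others bid (5, 5, 5): truth gives 0; bid 5 gives 2 > 0. Violating.
Others bid (5, 5, 7): truth gives 0; no alternative beats it.
Others bid (5, 5, 20): truth gives 0; no alternative beats it.
(Checking all 125 profiles: 1 has a profitable deviation, 124 do not.)

1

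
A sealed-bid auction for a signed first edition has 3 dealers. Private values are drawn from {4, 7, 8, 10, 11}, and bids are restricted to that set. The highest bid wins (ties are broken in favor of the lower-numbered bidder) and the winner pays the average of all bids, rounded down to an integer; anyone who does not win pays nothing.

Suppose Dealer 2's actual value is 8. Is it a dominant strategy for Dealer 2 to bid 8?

Consider the case where Dealer 1 bids 8 and Dealer 3 bids 4.
Truthful bid 8: loses, pays 0, utility 0.
Bid 10 instead: wins, pays 7, utility 8 - 7 = 1.
Since 1 > 0, bidding 10 is strictly better here, so truthful bidding is not dominant.

No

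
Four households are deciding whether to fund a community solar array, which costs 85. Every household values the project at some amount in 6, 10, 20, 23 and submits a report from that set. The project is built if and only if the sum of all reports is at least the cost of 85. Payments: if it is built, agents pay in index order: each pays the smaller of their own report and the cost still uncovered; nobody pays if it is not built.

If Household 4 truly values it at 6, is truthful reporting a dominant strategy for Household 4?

Check each profile of the others' reports and compare truth against every alternative report.
Others report (6, 6, 6): truth gives 0, best alternative gives 0.
Others report (6, 6, 10): truth gives 0, best alternative gives 0.
Others report (6, 6, 20): truth gives 0, best alternative gives 0.
Others report (6, 6, 23): truth gives 0, best alternative gives 0.
Others report (6, 10, 6): truth gives 0, best alternative gives 0.
Others report (6, 10, 10): truth gives 0, best alternative gives 0.
(Remaining 58 profiles checked similarly; truth is weakly best in each.)
In every case the truthful report is at least as good as any alternative, so it is a dominant strategy.

Yes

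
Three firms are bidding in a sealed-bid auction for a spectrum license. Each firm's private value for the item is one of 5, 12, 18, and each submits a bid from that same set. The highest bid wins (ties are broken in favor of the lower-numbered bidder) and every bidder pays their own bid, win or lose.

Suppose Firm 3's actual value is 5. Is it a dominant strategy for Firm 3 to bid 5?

Yes

Check each profile of the others' bids and compare truth against every alternative bid.
Others bid (5, 12): truth gives -5, best alternative gives -12.
Others bid (5, 18): truth gives -5, best alternative gives -12.
Others bid (12, 5): truth gives -5, best alternative gives -12.
Others bid (12, 12): truth gives -5, best alternative gives -12.
Others bid (12, 18): truth gives -5, best alternative gives -12.
Others bid (18, 5): truth gives -5, best alternative gives -12.
(Remaining 3 profiles checked similarly; truth is weakly best in each.)
In every case the truthful bid is at least as good as any alternative, so it is a dominant strategy.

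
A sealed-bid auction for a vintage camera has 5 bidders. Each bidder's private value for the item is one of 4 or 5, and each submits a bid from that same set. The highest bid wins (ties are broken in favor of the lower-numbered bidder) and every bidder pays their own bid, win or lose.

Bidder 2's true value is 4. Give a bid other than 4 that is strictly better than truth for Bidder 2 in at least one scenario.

Suppose Bidder 1 bids 4, Bidder 3 bids 4, Bidder 4 bids 4 and Bidder 5 bids 4.
Bid 4: loses but pays 4, utility -4.
Bid 5: wins, pays 5, utility 4 - 5 = -1.
So bidding 5 beats truth here (-1 > -4).

5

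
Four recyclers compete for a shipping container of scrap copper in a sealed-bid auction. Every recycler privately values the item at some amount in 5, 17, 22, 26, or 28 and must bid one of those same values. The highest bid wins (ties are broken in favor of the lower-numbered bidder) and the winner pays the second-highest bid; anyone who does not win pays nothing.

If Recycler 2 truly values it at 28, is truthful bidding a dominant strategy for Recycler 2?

Check each profile of the others' bids and compare truth against every alternative bid.
Others bid (26, 5, 5): truth gives 2, best alternative gives 0.
Others bid (26, 5, 17): truth gives 2, best alternative gives 0.
Others bid (26, 5, 22): truth gives 2, best alternative gives 0.
Others bid (26, 5, 26): truth gives 2, best alternative gives 0.
Others bid (26, 17, 5): truth gives 2, best alternative gives 0.
Others bid (26, 17, 17): truth gives 2, best alternative gives 0.
(Remaining 119 profiles checked similarly; truth is weakly best in each.)
In every case the truthful bid is at least as good as any alternative, so it is a dominant strategy.

Yes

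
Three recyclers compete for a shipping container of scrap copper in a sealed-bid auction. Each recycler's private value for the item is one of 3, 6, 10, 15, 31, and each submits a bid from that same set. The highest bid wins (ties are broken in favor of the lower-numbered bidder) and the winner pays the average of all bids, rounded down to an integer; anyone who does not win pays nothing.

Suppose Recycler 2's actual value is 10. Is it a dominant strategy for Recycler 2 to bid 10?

Consider the case where Recycler 1 bids 3 and Recycler 3 bids 3.
Truthful bid 10: wins, pays 5, utility 10 - 5 = 5.
Bid 6 instead: wins, pays 4, utility 10 - 4 = 6.
Since 6 > 5, bidding 6 is strictly better here, so truthful bidding is not dominant.

No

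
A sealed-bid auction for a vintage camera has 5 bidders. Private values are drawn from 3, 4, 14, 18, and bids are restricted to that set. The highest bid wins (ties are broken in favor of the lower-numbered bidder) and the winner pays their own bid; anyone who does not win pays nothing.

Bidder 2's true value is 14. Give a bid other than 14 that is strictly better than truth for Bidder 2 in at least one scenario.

4

Suppose Bidder 1 bids 3, Bidder 3 bids 3, Bidder 4 bids 3 and Bidder 5 bids 3.
Bid 14: wins, pays 14, utility 14 - 14 = 0.
Bid 4: wins, pays 4, utility 14 - 4 = 10.
So bidding 4 beats truth here (10 > 0).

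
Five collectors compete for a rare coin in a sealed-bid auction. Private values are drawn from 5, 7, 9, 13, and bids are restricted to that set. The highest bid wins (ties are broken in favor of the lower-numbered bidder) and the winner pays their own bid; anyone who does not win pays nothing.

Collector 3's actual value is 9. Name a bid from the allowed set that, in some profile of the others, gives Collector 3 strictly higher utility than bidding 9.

7

Suppose Collector 1 bids 5, Collector 2 bids 5, Collector 4 bids 5 and Collector 5 bids 5.
Bid 9: wins, pays 9, utility 9 - 9 = 0.
Bid 7: wins, pays 7, utility 9 - 7 = 2.
So bidding 7 beats truth here (2 > 0).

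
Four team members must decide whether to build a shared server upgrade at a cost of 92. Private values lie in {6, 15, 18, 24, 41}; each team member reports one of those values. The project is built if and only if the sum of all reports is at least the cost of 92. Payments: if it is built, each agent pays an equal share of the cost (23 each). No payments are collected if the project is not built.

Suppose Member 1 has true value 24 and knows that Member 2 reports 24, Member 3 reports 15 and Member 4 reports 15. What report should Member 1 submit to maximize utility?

41

Report 6: project not built, utility 0.
Report 15: project not built, utility 0.
Report 18: project not built, utility 0.
Report 24: project not built, utility 0.
Report 41: project built, pays 23, utility 24 - 23 = 1.
The best choice is 41 with utility 1.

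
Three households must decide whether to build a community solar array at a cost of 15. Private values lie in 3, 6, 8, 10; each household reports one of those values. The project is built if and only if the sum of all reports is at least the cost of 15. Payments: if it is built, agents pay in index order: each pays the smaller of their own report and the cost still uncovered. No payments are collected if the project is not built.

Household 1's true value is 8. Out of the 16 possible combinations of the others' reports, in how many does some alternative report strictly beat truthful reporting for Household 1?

Others report (3, 6): truth gives 0; report 6 gives 2 > 0. Violating.
Others report (3, 8): truth gives 0; report 6 gives 2 > 0. Violating.
Others report (3, 10): truth gives 0; report 3 gives 5 > 0. Violating.
Others report (6, 3): truth gives 0; report 6 gives 2 > 0. Violating.
Others report (3, 3): truth gives 0; no alternative beats it.
(Checking all 16 profiles: 15 have a profitable deviation, 1 does not.)

15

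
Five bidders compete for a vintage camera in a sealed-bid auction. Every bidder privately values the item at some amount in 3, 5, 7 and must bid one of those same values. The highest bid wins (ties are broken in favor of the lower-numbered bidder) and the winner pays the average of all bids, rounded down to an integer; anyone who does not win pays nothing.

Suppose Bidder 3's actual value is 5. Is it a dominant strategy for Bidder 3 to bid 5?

No

Consider the case where Bidder 1 bids 3, Bidder 2 bids 3, Bidder 4 bids 3 and Bidder 5 bids 7.
Truthful bid 5: loses, pays 0, utility 0.
Bid 7 instead: wins, pays 4, utility 5 - 4 = 1.
Since 1 > 0, bidding 7 is strictly better here, so truthful bidding is not dominant.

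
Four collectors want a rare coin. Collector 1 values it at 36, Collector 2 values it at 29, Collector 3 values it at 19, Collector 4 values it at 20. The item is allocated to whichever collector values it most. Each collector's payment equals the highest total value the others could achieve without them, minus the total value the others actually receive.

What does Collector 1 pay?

Collector 1 has the highest value and receives the item.
Without Collector 1, the item would go to the next-highest value, 29, so the others could achieve 29.
With Collector 1 present and winning, the others receive nothing, so their total is 0.
Payment = 29 - 0 = 29.

29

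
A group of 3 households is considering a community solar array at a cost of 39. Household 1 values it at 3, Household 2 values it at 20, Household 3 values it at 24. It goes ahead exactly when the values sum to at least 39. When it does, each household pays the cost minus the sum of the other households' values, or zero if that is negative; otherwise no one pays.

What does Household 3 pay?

16

Total value 47 ≥ cost 39, so the project is built.
The other households' values sum to 23.
Cost minus that sum is 39 - 23 = 16.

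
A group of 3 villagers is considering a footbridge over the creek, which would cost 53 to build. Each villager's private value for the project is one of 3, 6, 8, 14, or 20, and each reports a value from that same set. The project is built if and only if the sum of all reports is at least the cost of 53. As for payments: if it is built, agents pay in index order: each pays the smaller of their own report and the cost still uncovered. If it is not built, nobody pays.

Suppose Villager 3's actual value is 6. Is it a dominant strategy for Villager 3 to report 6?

Yes

Check each profile of the others' reports and compare truth against every alternative report.
Others report (3, 3): truth gives 0, best alternative gives 0.
Others report (3, 6): truth gives 0, best alternative gives 0.
Others report (3, 8): truth gives 0, best alternative gives 0.
Others report (3, 14): truth gives 0, best alternative gives 0.
Others report (3, 20): truth gives 0, best alternative gives 0.
Others report (6, 3): truth gives 0, best alternative gives 0.
(Remaining 19 profiles checked similarly; truth is weakly best in each.)
In every case the truthful report is at least as good as any alternative, so it is a dominant strategy.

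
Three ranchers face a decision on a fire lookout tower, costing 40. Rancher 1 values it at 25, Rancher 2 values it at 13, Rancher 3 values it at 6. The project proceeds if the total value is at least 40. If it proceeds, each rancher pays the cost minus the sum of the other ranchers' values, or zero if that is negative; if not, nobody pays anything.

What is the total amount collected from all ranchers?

32

Total value 44 ≥ cost 40, so it is built.
Rancher 1: others sum to 19; max(0, 40 - 19) = 21.
Rancher 2: others sum to 31; max(0, 40 - 31) = 9.
Rancher 3: others sum to 38; max(0, 40 - 38) = 2.
Total collected = 21 + 9 + 2 = 32.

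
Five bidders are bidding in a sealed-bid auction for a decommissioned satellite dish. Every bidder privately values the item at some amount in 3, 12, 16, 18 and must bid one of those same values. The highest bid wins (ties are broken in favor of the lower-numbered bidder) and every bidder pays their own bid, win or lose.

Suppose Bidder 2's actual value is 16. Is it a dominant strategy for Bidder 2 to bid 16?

Consider the case where Bidder 1 bids 3, Bidder 3 bids 3, Bidder 4 bids 3 and Bidder 5 bids 3.
Truthful bid 16: wins, pays 16, utility 16 - 16 = 0.
Bid 12 instead: wins, pays 12, utility 16 - 12 = 4.
Since 4 > 0, bidding 12 is strictly better here, so truthful bidding is not dominant.

No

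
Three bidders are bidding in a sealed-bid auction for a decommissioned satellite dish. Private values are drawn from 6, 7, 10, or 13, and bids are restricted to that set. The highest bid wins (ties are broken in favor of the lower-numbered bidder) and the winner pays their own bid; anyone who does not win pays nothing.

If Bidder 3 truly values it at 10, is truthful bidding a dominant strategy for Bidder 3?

Consider the case where Bidder 1 bids 6 and Bidder 2 bids 6.
Truthful bid 10: wins, pays 10, utility 10 - 10 = 0.
Bid 7 instead: wins, pays 7, utility 10 - 7 = 3.
Since 3 > 0, bidding 7 is strictly better here, so truthful bidding is not dominant.

No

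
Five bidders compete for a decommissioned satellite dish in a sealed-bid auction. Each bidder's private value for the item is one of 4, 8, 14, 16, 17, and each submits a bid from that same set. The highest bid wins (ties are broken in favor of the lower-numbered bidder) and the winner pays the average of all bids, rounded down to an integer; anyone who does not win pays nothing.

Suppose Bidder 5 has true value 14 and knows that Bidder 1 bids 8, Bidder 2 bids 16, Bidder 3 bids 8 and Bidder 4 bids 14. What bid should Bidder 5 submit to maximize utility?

17

Bid 4: loses, pays 0, utility 0.
Bid 8: loses, pays 0, utility 0.
Bid 14: loses, pays 0, utility 0.
Bid 16: loses, pays 0, utility 0.
Bid 17: wins, pays 12, utility 14 - 12 = 2.
The best choice is 17 with utility 2.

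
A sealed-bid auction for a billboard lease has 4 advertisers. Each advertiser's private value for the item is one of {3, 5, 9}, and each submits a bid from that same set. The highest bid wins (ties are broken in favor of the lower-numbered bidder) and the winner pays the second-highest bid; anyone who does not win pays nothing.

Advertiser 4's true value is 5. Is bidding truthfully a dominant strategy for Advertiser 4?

Yes

Check each profile of the others' bids and compare truth against every alternative bid.
Others bid (3, 3, 3): truth gives 2, best alternative gives 2.
Others bid (3, 3, 5): truth gives 0, best alternative gives 0.
Others bid (3, 3, 9): truth gives 0, best alternative gives 0.
Others bid (3, 5, 3): truth gives 0, best alternative gives 0.
Others bid (3, 5, 5): truth gives 0, best alternative gives 0.
Others bid (3, 5, 9): truth gives 0, best alternative gives 0.
(Remaining 21 profiles checked similarly; truth is weakly best in each.)
In every case the truthful bid is at least as good as any alternative, so it is a dominant strategy.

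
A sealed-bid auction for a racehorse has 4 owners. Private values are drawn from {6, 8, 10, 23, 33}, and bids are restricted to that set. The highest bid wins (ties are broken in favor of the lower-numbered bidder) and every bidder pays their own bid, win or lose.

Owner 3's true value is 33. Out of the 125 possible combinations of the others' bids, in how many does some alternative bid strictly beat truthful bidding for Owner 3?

Others bid (6, 6, 6): truth gives 0; bid 8 gives 25 > 0. Violating.
Others bid (6, 6, 8): truth gives 0; bid 8 gives 25 > 0. Violating.
Others bid (6, 6, 10): truth gives 0; bid 10 gives 23 > 0. Violating.
Others bid (6, 6, 23): truth gives 0; bid 23 gives 10 > 0. Violating.
Others bid (6, 6, 33): truth gives 0; no alternative beats it.
Others bid (6, 8, 33): truth gives 0; no alternative beats it.
(Checking all 125 profiles: 81 have a profitable deviation, 44 do not.)

81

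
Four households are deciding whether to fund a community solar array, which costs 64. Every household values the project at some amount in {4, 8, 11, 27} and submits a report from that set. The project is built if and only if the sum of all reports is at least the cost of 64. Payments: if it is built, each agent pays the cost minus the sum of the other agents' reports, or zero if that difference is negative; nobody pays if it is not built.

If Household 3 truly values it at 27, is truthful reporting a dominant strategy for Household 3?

Yes

Check each profile of the others' reports and compare truth against every alternative report.
Others report (11, 11, 27): truth gives 12, best alternative gives 0.
Others report (11, 27, 11): truth gives 12, best alternative gives 0.
Others report (27, 11, 11): truth gives 12, best alternative gives 0.
Others report (8, 11, 27): truth gives 9, best alternative gives 0.
Others report (8, 27, 11): truth gives 9, best alternative gives 0.
Others report (11, 8, 27): truth gives 9, best alternative gives 0.
(Remaining 58 profiles checked similarly; truth is weakly best in each.)
In every case the truthful report is at least as good as any alternative, so it is a dominant strategy.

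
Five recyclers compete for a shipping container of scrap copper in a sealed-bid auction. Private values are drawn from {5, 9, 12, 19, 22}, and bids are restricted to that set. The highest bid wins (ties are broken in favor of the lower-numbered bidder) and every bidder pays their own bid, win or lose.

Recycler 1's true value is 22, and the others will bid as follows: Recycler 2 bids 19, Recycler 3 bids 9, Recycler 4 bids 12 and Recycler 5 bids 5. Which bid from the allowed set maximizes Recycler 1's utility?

Bid 5: loses but pays 5, utility -5.
Bid 9: loses but pays 9, utility -9.
Bid 12: loses but pays 12, utility -12.
Bid 19: wins, pays 19, utility 22 - 19 = 3.
Bid 22: wins, pays 22, utility 22 - 22 = 0.
The best choice is 19 with utility 3.

19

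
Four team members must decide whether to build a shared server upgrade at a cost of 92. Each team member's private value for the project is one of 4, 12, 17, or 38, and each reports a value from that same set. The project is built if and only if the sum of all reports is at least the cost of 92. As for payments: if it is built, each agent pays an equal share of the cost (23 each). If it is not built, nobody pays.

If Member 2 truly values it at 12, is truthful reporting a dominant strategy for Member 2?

Consider the case where Member 1 reports 4, Member 3 reports 38 and Member 4 reports 38.
Truthful report 12: project built, pays 23, utility 12 - 23 = -11.
Report 4 instead: project not built, utility 0.
Since 0 > -11, reporting 4 is strictly better here, so truthful reporting is not dominant.

No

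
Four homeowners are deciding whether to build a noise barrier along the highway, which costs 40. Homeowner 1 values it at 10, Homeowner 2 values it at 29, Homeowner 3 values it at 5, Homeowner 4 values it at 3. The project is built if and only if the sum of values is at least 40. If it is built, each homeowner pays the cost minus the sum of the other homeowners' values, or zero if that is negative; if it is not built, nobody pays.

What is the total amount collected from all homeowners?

Total value 47 ≥ cost 40, so it is built.
Homeowner 1: others sum to 37; max(0, 40 - 37) = 3.
Homeowner 2: others sum to 18; max(0, 40 - 18) = 22.
Homeowner 3: others sum to 42; max(0, 40 - 42) = 0.
Homeowner 4: others sum to 44; max(0, 40 - 44) = 0.
Total collected = 3 + 22 + 0 + 0 = 25.

25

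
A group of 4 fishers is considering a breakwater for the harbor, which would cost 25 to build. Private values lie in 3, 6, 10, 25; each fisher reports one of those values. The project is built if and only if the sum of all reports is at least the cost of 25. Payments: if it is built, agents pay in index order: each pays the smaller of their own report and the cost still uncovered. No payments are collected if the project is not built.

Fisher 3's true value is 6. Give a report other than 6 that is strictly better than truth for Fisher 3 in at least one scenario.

3

Suppose Fisher 1 reports 3, Fisher 2 reports 3 and Fisher 4 reports 25.
Report 6: project built, pays 6, utility 6 - 6 = 0.
Report 3: project built, pays 3, utility 6 - 3 = 3.
So reporting 3 beats truth here (3 > 0).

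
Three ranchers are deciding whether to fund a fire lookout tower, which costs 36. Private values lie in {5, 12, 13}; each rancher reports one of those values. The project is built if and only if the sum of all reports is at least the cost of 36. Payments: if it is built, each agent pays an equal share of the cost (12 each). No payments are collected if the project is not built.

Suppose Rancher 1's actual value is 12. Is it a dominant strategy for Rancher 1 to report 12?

Yes

Check each profile of the others' reports and compare truth against every alternative report.
Others report (5, 5): truth gives 0, best alternative gives 0.
Others report (5, 12): truth gives 0, best alternative gives 0.
Others report (5, 13): truth gives 0, best alternative gives 0.
Others report (12, 5): truth gives 0, best alternative gives 0.
Others report (12, 12): truth gives 0, best alternative gives 0.
Others report (12, 13): truth gives 0, best alternative gives 0.
(Remaining 3 profiles checked similarly; truth is weakly best in each.)
In every case the truthful report is at least as good as any alternative, so it is a dominant strategy.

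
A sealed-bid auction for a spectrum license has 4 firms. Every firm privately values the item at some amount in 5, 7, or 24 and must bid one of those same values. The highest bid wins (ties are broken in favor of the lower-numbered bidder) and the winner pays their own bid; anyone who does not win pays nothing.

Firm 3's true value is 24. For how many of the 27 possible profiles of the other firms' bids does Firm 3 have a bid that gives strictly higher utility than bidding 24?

Others bid (5, 5, 5): truth gives 0; bid 7 gives 17 > 0. Violating.
Others bid (5, 5, 7): truth gives 0; bid 7 gives 17 > 0. Violating.
Others bid (5, 5, 24): truth gives 0; no alternative beats it.
Others bid (5, 7, 5): truth gives 0; no alternative beats it.
(Checking all 27 profiles: 2 have a profitable deviation, 25 do not.)

2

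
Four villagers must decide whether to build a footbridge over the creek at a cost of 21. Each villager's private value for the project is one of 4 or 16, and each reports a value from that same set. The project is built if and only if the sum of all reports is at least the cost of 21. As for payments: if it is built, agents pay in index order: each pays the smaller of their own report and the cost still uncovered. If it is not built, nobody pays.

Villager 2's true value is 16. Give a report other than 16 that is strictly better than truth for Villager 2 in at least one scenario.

4

Suppose Villager 1 reports 4, Villager 3 reports 4 and Villager 4 reports 16.
Report 16: project built, pays 16, utility 16 - 16 = 0.
Report 4: project built, pays 4, utility 16 - 4 = 12.
So reporting 4 beats truth here (12 > 0).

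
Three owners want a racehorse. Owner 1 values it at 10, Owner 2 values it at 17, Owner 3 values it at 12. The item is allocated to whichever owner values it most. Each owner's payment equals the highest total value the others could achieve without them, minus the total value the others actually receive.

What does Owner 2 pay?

12

Owner 2 has the highest value and receives the item.
Without Owner 2, the item would go to the next-highest value, 12, so the others could achieve 12.
With Owner 2 present and winning, the others receive nothing, so their total is 0.
Payment = 12 - 0 = 12.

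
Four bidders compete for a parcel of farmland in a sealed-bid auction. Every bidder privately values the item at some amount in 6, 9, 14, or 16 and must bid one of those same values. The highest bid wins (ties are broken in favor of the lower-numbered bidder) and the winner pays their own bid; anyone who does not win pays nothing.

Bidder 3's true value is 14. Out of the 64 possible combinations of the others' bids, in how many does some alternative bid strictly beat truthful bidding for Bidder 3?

2

Others bid (6, 6, 6): truth gives 0; bid 9 gives 5 > 0. Violating.
Others bid (6, 6, 9): truth gives 0; bid 9 gives 5 > 0. Violating.
Others bid (6, 6, 14): truth gives 0; no alternative beats it.
Others bid (6, 6, 16): truth gives 0; no alternative beats it.
(Checking all 64 profiles: 2 have a profitable deviation, 62 do not.)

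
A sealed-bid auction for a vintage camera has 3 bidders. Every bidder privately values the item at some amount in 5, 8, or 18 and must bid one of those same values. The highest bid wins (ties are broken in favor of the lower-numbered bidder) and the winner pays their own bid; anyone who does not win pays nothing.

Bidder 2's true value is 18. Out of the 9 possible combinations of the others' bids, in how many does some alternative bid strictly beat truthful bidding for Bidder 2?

2

Others bid (5, 5): truth gives 0; bid 8 gives 10 > 0. Violating.
Others bid (5, 8): truth gives 0; bid 8 gives 10 > 0. Violating.
Others bid (5, 18): truth gives 0; no alternative beats it.
Others bid (8, 5): truth gives 0; no alternative beats it.
(Checking all 9 profiles: 2 have a profitable deviation, 7 do not.)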